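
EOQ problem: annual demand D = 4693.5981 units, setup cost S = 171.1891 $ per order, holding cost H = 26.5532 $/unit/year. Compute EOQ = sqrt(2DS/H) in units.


2*D*S = 2 * 4693.5981 * 171.1891 = 1606985.6690
2*D*S/H = 60519.4729
EOQ = sqrt(60519.4729) = 246.0071

246.0071 units


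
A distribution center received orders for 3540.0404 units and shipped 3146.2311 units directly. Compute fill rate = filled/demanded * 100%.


FR = 3146.2311 / 3540.0404 * 100 = 88.8756

88.8756%


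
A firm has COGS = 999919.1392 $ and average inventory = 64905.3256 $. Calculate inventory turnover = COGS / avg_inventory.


Turnover = 999919.1392 / 64905.3256 = 15.4058

15.4058


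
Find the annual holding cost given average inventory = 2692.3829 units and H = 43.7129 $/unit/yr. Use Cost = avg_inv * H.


Cost = 2692.3829 * 43.7129 = 117691.8645

117691.8645 $/yr


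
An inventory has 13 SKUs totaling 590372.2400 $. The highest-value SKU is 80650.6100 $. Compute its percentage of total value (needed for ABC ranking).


Top item = 80650.6100
Total = 590372.2400
Percentage = 80650.6100 / 590372.2400 * 100 = 13.6610

13.6610%


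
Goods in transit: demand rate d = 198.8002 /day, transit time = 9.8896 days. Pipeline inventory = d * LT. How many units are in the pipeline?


Pipeline = 198.8002 * 9.8896 = 1966.0545

1966.0545 units


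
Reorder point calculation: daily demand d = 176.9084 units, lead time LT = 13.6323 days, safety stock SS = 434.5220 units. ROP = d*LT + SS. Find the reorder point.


d*LT = 176.9084 * 13.6323 = 2411.6684
ROP = 2411.6684 + 434.5220 = 2846.1904

2846.1904 units


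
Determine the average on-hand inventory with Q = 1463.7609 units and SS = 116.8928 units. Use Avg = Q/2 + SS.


Q/2 = 731.8804
Avg = 731.8804 + 116.8928 = 848.7732

848.7732 units


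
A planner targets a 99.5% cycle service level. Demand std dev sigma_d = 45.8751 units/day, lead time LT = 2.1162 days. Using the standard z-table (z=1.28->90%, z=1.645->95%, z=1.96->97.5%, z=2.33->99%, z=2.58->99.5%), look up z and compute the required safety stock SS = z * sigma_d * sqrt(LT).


From the table, SL = 99.5% corresponds to z = 2.58
sqrt(LT) = sqrt(2.1162) = 1.4547
SS = 2.58 * 45.8751 * 1.4547 = 172.1770

172.1770 units


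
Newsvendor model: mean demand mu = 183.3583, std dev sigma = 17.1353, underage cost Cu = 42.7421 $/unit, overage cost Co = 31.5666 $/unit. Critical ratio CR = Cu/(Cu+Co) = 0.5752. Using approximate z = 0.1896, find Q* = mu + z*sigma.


CR = Cu/(Cu+Co) = 42.7421/(42.7421+31.5666) = 0.5752
z = 0.1896
Q* = 183.3583 + 0.1896 * 17.1353 = 186.6072

186.6072 units


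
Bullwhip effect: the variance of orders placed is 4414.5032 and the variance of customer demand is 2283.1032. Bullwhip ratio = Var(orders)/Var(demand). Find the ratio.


BW = 4414.5032 / 2283.1032 = 1.9336

1.9336


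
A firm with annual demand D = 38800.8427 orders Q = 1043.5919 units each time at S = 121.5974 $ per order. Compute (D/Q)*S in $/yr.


Number of orders = D/Q = 37.1801
Cost = 37.1801 * 121.5974 = 4521.0025

4521.0025 $/yr


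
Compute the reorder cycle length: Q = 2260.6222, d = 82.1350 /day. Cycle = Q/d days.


Cycle = 2260.6222 / 82.1350 = 27.5233

27.5233 days


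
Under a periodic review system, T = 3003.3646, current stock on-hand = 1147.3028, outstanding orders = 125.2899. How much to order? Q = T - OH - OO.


Inventory position = OH + OO = 1147.3028 + 125.2899 = 1272.5927
Q = 3003.3646 - 1272.5927 = 1730.7719

1730.7719 units


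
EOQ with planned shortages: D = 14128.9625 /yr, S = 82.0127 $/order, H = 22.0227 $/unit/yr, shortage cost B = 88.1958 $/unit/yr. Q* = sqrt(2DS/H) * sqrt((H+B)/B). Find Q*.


sqrt(2DS/H) = 324.3959
sqrt((H+B)/B) = 1.1179
Q* = 324.3959 * 1.1179 = 362.6425

362.6425 units


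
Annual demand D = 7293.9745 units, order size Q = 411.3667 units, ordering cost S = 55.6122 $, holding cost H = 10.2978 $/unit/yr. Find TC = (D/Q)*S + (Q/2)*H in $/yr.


Ordering cost = D*S/Q = 986.0642
Holding cost = Q*H/2 = 2118.0860
TC = 986.0642 + 2118.0860 = 3104.1502

3104.1502 $/yr


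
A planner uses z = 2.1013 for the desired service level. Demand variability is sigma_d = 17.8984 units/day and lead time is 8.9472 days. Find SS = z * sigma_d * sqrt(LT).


sqrt(LT) = sqrt(8.9472) = 2.9912
SS = 2.1013 * 17.8984 * 2.9912 = 112.4983

112.4983 units


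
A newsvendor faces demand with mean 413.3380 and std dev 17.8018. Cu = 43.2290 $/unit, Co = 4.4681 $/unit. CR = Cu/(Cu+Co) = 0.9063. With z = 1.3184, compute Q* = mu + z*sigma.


CR = Cu/(Cu+Co) = 43.2290/(43.2290+4.4681) = 0.9063
z = 1.3184
Q* = 413.3380 + 1.3184 * 17.8018 = 436.8079

436.8079 units


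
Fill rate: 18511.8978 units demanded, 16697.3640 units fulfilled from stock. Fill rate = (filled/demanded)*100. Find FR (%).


FR = 16697.3640 / 18511.8978 * 100 = 90.1980

90.1980%


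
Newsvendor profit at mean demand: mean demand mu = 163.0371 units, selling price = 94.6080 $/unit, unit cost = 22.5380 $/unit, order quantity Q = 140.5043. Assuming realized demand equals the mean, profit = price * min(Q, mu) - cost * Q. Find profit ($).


Sales at mu = min(140.5043, 163.0371) = 140.5043
Revenue = 94.6080 * 140.5043 = 13292.8308
Total cost = 22.5380 * 140.5043 = 3166.6859
Profit = 13292.8308 - 3166.6859 = 10126.1449

10126.1449 $


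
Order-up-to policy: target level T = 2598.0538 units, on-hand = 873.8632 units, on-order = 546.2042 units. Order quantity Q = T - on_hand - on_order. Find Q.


Inventory position = OH + OO = 873.8632 + 546.2042 = 1420.0674
Q = 2598.0538 - 1420.0674 = 1177.9864

1177.9864 units


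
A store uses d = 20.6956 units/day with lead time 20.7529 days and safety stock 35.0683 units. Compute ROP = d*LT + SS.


d*LT = 20.6956 * 20.7529 = 429.4937
ROP = 429.4937 + 35.0683 = 464.5620

464.5620 units


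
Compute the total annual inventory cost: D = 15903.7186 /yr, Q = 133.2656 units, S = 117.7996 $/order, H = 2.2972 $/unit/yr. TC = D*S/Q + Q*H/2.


Ordering cost = D*S/Q = 14058.0292
Holding cost = Q*H/2 = 153.0689
TC = 14058.0292 + 153.0689 = 14211.0980

14211.0980 $/yr


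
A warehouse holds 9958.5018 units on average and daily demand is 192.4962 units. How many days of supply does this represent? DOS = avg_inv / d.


DOS = 9958.5018 / 192.4962 = 51.7335

51.7335 days


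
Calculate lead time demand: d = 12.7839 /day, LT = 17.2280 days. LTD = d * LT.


LTD = 12.7839 * 17.2280 = 220.2410

220.2410 units


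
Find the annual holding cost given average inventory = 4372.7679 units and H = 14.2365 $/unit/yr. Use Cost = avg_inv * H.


Cost = 4372.7679 * 14.2365 = 62252.9102

62252.9102 $/yr


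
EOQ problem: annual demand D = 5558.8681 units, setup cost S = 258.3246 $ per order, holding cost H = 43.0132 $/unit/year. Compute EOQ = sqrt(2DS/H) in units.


2*D*S = 2 * 5558.8681 * 258.3246 = 2871984.7568
2*D*S/H = 66769.8464
EOQ = sqrt(66769.8464) = 258.3986

258.3986 units


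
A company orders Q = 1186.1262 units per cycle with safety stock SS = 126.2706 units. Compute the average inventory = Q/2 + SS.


Q/2 = 593.0631
Avg = 593.0631 + 126.2706 = 719.3337

719.3337 units


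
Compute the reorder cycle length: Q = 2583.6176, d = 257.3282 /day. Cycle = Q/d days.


Cycle = 2583.6176 / 257.3282 = 10.0402

10.0402 days


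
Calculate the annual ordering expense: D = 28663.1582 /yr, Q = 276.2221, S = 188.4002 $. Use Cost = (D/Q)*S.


Number of orders = D/Q = 103.7685
Cost = 103.7685 * 188.4002 = 19550.0097

19550.0097 $/yr


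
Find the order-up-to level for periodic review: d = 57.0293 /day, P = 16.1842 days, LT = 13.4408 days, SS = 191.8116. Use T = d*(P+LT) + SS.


P + LT = 29.6250
d*(P+LT) = 57.0293 * 29.6250 = 1689.4930
T = 1689.4930 + 191.8116 = 1881.3046

1881.3046 units


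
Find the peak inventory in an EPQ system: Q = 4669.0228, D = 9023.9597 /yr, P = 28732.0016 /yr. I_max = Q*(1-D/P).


D/P = 0.3141
1 - D/P = 0.6859
I_max = 4669.0228 * 0.6859 = 3202.6066

3202.6066 units


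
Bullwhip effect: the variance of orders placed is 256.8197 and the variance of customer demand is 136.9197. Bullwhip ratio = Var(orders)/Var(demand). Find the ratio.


BW = 256.8197 / 136.9197 = 1.8757

1.8757


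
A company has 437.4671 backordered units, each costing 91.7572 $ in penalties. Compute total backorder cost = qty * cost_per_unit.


Total = 437.4671 * 91.7572 = 40140.7562

40140.7562 $


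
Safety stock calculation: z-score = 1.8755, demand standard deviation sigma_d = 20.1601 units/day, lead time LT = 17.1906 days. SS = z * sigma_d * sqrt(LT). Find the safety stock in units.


sqrt(LT) = sqrt(17.1906) = 4.1462
SS = 1.8755 * 20.1601 * 4.1462 = 156.7672

156.7672 units


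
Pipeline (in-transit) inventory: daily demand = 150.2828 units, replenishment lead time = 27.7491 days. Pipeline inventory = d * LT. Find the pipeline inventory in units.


Pipeline = 150.2828 * 27.7491 = 4170.2124

4170.2124 units


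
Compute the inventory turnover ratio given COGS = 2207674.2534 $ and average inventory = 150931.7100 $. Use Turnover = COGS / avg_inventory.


Turnover = 2207674.2534 / 150931.7100 = 14.6270

14.6270


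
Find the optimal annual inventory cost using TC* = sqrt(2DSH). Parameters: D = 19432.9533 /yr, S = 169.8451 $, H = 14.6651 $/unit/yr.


2*D*S*H = 96807020.4437
TC* = sqrt(96807020.4437) = 9839.0559

9839.0559 $/yr


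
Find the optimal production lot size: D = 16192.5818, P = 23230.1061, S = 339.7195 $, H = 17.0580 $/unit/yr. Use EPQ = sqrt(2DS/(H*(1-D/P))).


1 - D/P = 1 - 0.6971 = 0.3029
H*(1-D/P) = 5.1677
2DS = 11001871.5856
EPQ = sqrt(2128971.0084) = 1459.0994

1459.0994 units


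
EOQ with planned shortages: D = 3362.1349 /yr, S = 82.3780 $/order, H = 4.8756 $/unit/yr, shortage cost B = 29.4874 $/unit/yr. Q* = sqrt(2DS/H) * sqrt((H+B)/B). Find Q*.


sqrt(2DS/H) = 337.0654
sqrt((H+B)/B) = 1.0795
Q* = 337.0654 * 1.0795 = 363.8660

363.8660 units


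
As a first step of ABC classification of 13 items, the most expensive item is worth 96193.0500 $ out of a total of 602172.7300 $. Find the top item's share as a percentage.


Top item = 96193.0500
Total = 602172.7300
Percentage = 96193.0500 / 602172.7300 * 100 = 15.9743

15.9743%


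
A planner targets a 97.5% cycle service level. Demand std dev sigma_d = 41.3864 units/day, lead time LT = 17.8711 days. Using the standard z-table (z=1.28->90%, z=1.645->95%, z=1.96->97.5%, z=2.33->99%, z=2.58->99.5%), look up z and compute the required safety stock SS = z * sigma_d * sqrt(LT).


From the table, SL = 97.5% corresponds to z = 1.96
sqrt(LT) = sqrt(17.8711) = 4.2274
SS = 1.96 * 41.3864 * 4.2274 = 342.9173

342.9173 units


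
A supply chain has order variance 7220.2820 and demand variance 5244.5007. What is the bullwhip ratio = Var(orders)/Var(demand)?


BW = 7220.2820 / 5244.5007 = 1.3767

1.3767


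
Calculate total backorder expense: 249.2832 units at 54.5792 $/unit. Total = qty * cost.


Total = 249.2832 * 54.5792 = 13605.6776

13605.6776 $


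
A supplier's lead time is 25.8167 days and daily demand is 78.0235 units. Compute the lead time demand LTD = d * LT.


LTD = 78.0235 * 25.8167 = 2014.3093

2014.3093 units


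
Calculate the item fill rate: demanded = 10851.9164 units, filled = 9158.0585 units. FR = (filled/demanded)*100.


FR = 9158.0585 / 10851.9164 * 100 = 84.3912

84.3912%


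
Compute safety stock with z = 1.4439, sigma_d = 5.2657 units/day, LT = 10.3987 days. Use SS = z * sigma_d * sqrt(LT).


sqrt(LT) = sqrt(10.3987) = 3.2247
SS = 1.4439 * 5.2657 * 3.2247 = 24.5179

24.5179 units


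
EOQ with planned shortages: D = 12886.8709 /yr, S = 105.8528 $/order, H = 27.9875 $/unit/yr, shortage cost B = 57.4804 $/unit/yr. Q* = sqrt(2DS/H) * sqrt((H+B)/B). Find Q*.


sqrt(2DS/H) = 312.2179
sqrt((H+B)/B) = 1.2194
Q* = 312.2179 * 1.2194 = 380.7146

380.7146 units


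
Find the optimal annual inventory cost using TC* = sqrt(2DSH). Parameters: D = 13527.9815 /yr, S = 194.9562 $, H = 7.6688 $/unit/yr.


2*D*S*H = 40450832.0451
TC* = sqrt(40450832.0451) = 6360.0969

6360.0969 $/yr


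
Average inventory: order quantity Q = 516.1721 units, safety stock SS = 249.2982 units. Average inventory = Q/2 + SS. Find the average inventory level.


Q/2 = 258.0861
Avg = 258.0861 + 249.2982 = 507.3843

507.3843 units


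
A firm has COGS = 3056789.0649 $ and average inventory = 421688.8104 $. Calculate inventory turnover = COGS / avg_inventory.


Turnover = 3056789.0649 / 421688.8104 = 7.2489

7.2489


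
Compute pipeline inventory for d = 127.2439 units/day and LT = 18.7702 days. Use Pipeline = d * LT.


Pipeline = 127.2439 * 18.7702 = 2388.3935

2388.3935 units


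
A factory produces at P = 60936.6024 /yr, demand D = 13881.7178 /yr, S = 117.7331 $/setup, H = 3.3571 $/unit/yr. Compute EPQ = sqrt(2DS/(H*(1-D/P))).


1 - D/P = 1 - 0.2278 = 0.7722
H*(1-D/P) = 2.5923
2DS = 3268675.3398
EPQ = sqrt(1260901.1237) = 1122.8985

1122.8985 units


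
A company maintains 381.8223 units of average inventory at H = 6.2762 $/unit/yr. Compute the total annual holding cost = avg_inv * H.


Cost = 381.8223 * 6.2762 = 2396.3931

2396.3931 $/yr


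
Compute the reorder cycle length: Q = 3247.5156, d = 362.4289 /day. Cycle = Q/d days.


Cycle = 3247.5156 / 362.4289 = 8.9604

8.9604 days


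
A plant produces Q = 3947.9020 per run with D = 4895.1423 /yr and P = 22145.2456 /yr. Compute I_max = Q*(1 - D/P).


D/P = 0.2210
1 - D/P = 0.7790
I_max = 3947.9020 * 0.7790 = 3075.2297

3075.2297 units


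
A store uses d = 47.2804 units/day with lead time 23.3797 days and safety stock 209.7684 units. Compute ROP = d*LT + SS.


d*LT = 47.2804 * 23.3797 = 1105.4016
ROP = 1105.4016 + 209.7684 = 1315.1700

1315.1700 units


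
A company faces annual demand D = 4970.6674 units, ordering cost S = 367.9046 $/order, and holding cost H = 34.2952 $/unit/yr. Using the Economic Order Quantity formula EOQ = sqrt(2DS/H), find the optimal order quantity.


2*D*S = 2 * 4970.6674 * 367.9046 = 3657462.8031
2*D*S/H = 106646.4929
EOQ = sqrt(106646.4929) = 326.5677

326.5677 units


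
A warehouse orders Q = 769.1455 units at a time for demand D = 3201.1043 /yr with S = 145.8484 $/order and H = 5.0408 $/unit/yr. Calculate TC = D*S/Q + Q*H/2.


Ordering cost = D*S/Q = 607.0060
Holding cost = Q*H/2 = 1938.5543
TC = 607.0060 + 1938.5543 = 2545.5603

2545.5603 $/yr


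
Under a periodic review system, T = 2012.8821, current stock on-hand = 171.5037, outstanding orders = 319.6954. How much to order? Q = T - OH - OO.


Inventory position = OH + OO = 171.5037 + 319.6954 = 491.1991
Q = 2012.8821 - 491.1991 = 1521.6830

1521.6830 units


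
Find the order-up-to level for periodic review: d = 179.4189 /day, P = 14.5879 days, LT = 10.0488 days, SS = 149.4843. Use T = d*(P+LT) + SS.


P + LT = 24.6367
d*(P+LT) = 179.4189 * 24.6367 = 4420.2896
T = 4420.2896 + 149.4843 = 4569.7739

4569.7739 units


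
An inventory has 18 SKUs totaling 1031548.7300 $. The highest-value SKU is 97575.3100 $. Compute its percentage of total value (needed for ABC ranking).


Top item = 97575.3100
Total = 1031548.7300
Percentage = 97575.3100 / 1031548.7300 * 100 = 9.4591

9.4591%


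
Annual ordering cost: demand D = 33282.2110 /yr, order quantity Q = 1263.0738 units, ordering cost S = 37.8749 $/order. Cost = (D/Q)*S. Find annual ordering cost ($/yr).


Number of orders = D/Q = 26.3502
Cost = 26.3502 * 37.8749 = 998.0101

998.0101 $/yr


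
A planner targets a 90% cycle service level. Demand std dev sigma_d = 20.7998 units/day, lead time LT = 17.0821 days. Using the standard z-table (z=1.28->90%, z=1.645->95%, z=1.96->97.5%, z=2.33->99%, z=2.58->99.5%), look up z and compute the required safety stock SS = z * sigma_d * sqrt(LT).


From the table, SL = 90% corresponds to z = 1.28
sqrt(LT) = sqrt(17.0821) = 4.1330
SS = 1.28 * 20.7998 * 4.1330 = 110.0373

110.0373 units


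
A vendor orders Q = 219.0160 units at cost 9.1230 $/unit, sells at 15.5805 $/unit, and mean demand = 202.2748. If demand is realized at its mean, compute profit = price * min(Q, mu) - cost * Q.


Sales at mu = min(219.0160, 202.2748) = 202.2748
Revenue = 15.5805 * 202.2748 = 3151.5425
Total cost = 9.1230 * 219.0160 = 1998.0830
Profit = 3151.5425 - 1998.0830 = 1153.4596

1153.4596 $


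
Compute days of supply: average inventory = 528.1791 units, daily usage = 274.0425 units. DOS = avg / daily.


DOS = 528.1791 / 274.0425 = 1.9274

1.9274 days


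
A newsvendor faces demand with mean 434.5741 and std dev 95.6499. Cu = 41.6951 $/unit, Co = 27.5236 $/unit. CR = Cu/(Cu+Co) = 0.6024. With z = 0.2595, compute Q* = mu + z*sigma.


CR = Cu/(Cu+Co) = 41.6951/(41.6951+27.5236) = 0.6024
z = 0.2595
Q* = 434.5741 + 0.2595 * 95.6499 = 459.3952

459.3952 units


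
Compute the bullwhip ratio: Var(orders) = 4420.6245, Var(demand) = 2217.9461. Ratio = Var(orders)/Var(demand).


BW = 4420.6245 / 2217.9461 = 1.9931

1.9931


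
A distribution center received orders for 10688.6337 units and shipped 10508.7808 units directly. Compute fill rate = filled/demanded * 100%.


FR = 10508.7808 / 10688.6337 * 100 = 98.3173

98.3173%


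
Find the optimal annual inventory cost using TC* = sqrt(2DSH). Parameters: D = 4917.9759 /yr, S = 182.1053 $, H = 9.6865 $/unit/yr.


2*D*S*H = 17350254.9314
TC* = sqrt(17350254.9314) = 4165.3637

4165.3637 $/yr


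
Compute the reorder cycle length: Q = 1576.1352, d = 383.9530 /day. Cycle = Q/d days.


Cycle = 1576.1352 / 383.9530 = 4.1050

4.1050 days


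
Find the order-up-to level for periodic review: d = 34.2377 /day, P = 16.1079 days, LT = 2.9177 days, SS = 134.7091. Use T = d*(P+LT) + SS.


P + LT = 19.0256
d*(P+LT) = 34.2377 * 19.0256 = 651.3928
T = 651.3928 + 134.7091 = 786.1019

786.1019 units


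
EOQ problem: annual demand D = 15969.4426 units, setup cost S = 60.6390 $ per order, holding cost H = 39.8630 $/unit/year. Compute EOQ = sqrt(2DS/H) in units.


2*D*S = 2 * 15969.4426 * 60.6390 = 1936742.0596
2*D*S/H = 48584.9550
EOQ = sqrt(48584.9550) = 220.4200

220.4200 units


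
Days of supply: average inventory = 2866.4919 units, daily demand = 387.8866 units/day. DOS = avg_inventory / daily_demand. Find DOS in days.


DOS = 2866.4919 / 387.8866 = 7.3900

7.3900 days


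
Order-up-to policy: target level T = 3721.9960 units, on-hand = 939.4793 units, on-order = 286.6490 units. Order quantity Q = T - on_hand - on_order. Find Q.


Inventory position = OH + OO = 939.4793 + 286.6490 = 1226.1283
Q = 3721.9960 - 1226.1283 = 2495.8677

2495.8677 units


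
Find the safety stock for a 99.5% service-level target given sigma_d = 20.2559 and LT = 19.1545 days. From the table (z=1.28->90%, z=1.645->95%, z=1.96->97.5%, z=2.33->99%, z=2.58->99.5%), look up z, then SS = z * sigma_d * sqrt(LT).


From the table, SL = 99.5% corresponds to z = 2.58
sqrt(LT) = sqrt(19.1545) = 4.3766
SS = 2.58 * 20.2559 * 4.3766 = 228.7213

228.7213 units


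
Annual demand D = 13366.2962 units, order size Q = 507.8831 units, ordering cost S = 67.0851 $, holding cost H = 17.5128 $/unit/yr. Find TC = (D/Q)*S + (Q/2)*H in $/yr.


Ordering cost = D*S/Q = 1765.5230
Holding cost = Q*H/2 = 4447.2276
TC = 1765.5230 + 4447.2276 = 6212.7506

6212.7506 $/yr


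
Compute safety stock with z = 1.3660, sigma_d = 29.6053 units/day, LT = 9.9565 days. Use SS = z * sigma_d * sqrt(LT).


sqrt(LT) = sqrt(9.9565) = 3.1554
SS = 1.3660 * 29.6053 * 3.1554 = 127.6067

127.6067 units


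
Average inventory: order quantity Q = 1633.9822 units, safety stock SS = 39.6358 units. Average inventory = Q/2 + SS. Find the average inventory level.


Q/2 = 816.9911
Avg = 816.9911 + 39.6358 = 856.6269

856.6269 units


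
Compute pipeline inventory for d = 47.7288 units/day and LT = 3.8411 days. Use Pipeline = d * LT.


Pipeline = 47.7288 * 3.8411 = 183.3311

183.3311 units


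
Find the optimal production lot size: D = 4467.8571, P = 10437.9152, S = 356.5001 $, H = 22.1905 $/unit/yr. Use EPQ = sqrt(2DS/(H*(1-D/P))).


1 - D/P = 1 - 0.4280 = 0.5720
H*(1-D/P) = 12.6921
2DS = 3185583.0059
EPQ = sqrt(250990.3617) = 500.9894

500.9894 units


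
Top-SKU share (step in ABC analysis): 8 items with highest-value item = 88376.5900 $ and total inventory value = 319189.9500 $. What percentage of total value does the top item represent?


Top item = 88376.5900
Total = 319189.9500
Percentage = 88376.5900 / 319189.9500 * 100 = 27.6878

27.6878%


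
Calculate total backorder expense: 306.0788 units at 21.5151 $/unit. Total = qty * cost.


Total = 306.0788 * 21.5151 = 6585.3160

6585.3160 $


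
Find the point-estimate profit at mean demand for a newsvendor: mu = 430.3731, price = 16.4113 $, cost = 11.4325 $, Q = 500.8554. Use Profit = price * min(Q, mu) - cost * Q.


Sales at mu = min(500.8554, 430.3731) = 430.3731
Revenue = 16.4113 * 430.3731 = 7062.9821
Total cost = 11.4325 * 500.8554 = 5726.0294
Profit = 7062.9821 - 5726.0294 = 1336.9527

1336.9527 $


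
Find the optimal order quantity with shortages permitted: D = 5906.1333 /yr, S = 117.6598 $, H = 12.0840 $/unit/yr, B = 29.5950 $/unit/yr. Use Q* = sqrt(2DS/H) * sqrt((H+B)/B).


sqrt(2DS/H) = 339.1371
sqrt((H+B)/B) = 1.1867
Q* = 339.1371 * 1.1867 = 402.4619

402.4619 units


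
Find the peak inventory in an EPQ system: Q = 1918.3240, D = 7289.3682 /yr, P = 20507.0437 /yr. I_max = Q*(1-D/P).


D/P = 0.3555
1 - D/P = 0.6445
I_max = 1918.3240 * 0.6445 = 1236.4427

1236.4427 units


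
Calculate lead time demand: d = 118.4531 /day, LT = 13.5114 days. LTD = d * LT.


LTD = 118.4531 * 13.5114 = 1600.4672

1600.4672 units


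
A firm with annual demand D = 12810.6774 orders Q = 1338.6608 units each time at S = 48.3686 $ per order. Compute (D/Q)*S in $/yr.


Number of orders = D/Q = 9.5698
Cost = 9.5698 * 48.3686 = 462.8764

462.8764 $/yr


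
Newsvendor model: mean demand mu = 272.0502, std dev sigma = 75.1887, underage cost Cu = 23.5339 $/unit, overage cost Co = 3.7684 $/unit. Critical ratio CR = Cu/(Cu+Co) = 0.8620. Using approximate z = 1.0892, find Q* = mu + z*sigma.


CR = Cu/(Cu+Co) = 23.5339/(23.5339+3.7684) = 0.8620
z = 1.0892
Q* = 272.0502 + 1.0892 * 75.1887 = 353.9457

353.9457 units


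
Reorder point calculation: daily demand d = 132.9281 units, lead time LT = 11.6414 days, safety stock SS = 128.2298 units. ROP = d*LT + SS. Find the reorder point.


d*LT = 132.9281 * 11.6414 = 1547.4692
ROP = 1547.4692 + 128.2298 = 1675.6990

1675.6990 units


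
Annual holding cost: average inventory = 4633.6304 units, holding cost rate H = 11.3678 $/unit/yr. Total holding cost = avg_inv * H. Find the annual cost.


Cost = 4633.6304 * 11.3678 = 52674.1837

52674.1837 $/yr


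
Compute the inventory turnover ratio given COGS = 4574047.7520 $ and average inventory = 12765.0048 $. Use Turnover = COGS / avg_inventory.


Turnover = 4574047.7520 / 12765.0048 = 358.3271

358.3271


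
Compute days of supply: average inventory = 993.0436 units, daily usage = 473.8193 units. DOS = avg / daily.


DOS = 993.0436 / 473.8193 = 2.0958

2.0958 days


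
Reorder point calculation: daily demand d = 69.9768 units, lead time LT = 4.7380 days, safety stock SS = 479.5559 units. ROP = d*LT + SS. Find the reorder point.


d*LT = 69.9768 * 4.7380 = 331.5501
ROP = 331.5501 + 479.5559 = 811.1060

811.1060 units


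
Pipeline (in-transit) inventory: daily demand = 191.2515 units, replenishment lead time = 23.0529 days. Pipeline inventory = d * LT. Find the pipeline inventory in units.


Pipeline = 191.2515 * 23.0529 = 4408.9017

4408.9017 units


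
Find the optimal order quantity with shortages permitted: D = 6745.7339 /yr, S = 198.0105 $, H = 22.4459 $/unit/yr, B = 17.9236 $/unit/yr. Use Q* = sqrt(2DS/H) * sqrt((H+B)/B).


sqrt(2DS/H) = 344.9890
sqrt((H+B)/B) = 1.5008
Q* = 344.9890 * 1.5008 = 517.7490

517.7490 units


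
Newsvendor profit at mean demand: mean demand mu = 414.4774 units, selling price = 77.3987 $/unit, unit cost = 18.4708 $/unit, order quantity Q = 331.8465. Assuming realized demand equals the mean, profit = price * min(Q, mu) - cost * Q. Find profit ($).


Sales at mu = min(331.8465, 414.4774) = 331.8465
Revenue = 77.3987 * 331.8465 = 25684.4877
Total cost = 18.4708 * 331.8465 = 6129.4703
Profit = 25684.4877 - 6129.4703 = 19555.0174

19555.0174 $


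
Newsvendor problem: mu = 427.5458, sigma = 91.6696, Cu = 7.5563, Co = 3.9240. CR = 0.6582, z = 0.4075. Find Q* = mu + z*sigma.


CR = Cu/(Cu+Co) = 7.5563/(7.5563+3.9240) = 0.6582
z = 0.4075
Q* = 427.5458 + 0.4075 * 91.6696 = 464.9012

464.9012 units


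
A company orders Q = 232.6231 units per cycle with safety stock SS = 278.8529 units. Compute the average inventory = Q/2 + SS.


Q/2 = 116.3115
Avg = 116.3115 + 278.8529 = 395.1644

395.1644 units


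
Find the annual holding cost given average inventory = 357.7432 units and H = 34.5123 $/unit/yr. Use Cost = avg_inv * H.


Cost = 357.7432 * 34.5123 = 12346.5406

12346.5406 $/yr


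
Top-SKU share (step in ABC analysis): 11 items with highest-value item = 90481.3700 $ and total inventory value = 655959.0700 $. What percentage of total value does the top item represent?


Top item = 90481.3700
Total = 655959.0700
Percentage = 90481.3700 / 655959.0700 * 100 = 13.7938

13.7938%


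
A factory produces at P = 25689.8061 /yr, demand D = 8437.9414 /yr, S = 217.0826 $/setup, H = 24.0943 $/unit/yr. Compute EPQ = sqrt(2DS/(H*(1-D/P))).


1 - D/P = 1 - 0.3285 = 0.6715
H*(1-D/P) = 16.1804
2DS = 3663460.5155
EPQ = sqrt(226413.3260) = 475.8291

475.8291 units


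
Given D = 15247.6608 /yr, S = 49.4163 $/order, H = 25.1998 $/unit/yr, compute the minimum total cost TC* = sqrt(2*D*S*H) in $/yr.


2*D*S*H = 37975240.8185
TC* = sqrt(37975240.8185) = 6162.4054

6162.4054 $/yr


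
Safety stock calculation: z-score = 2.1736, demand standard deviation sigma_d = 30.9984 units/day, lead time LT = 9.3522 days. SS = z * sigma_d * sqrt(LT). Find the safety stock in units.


sqrt(LT) = sqrt(9.3522) = 3.0581
SS = 2.1736 * 30.9984 * 3.0581 = 206.0515

206.0515 units


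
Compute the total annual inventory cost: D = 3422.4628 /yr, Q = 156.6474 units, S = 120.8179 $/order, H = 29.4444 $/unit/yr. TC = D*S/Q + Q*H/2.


Ordering cost = D*S/Q = 2639.6529
Holding cost = Q*H/2 = 2306.1944
TC = 2639.6529 + 2306.1944 = 4945.8473

4945.8473 $/yr


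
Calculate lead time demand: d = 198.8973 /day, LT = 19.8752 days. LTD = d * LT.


LTD = 198.8973 * 19.8752 = 3953.1236

3953.1236 units


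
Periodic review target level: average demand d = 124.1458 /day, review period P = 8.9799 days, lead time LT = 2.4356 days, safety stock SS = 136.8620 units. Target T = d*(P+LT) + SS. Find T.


P + LT = 11.4155
d*(P+LT) = 124.1458 * 11.4155 = 1417.1864
T = 1417.1864 + 136.8620 = 1554.0484

1554.0484 units


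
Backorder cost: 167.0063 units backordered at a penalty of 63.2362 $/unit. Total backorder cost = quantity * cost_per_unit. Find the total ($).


Total = 167.0063 * 63.2362 = 10560.8438

10560.8438 $


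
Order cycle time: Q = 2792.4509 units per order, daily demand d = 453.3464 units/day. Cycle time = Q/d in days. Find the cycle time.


Cycle = 2792.4509 / 453.3464 = 6.1596

6.1596 days


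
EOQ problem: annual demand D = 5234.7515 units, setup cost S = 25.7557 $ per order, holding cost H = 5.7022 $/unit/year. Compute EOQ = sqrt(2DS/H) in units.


2*D*S = 2 * 5234.7515 * 25.7557 = 269649.3784
2*D*S/H = 47288.6567
EOQ = sqrt(47288.6567) = 217.4596

217.4596 units


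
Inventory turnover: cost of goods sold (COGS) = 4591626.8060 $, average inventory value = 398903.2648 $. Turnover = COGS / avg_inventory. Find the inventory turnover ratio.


Turnover = 4591626.8060 / 398903.2648 = 11.5106

11.5106


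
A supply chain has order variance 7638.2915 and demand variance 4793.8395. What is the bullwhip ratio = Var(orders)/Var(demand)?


BW = 7638.2915 / 4793.8395 = 1.5934

1.5934


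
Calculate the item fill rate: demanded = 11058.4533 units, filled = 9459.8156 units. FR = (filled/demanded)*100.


FR = 9459.8156 / 11058.4533 * 100 = 85.5437

85.5437%


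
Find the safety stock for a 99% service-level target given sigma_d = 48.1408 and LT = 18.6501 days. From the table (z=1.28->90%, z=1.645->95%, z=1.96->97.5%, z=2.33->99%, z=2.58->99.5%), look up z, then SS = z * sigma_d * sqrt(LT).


From the table, SL = 99% corresponds to z = 2.33
sqrt(LT) = sqrt(18.6501) = 4.3186
SS = 2.33 * 48.1408 * 4.3186 = 484.4063

484.4063 units


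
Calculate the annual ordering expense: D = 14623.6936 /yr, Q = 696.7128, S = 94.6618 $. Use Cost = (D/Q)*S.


Number of orders = D/Q = 20.9896
Cost = 20.9896 * 94.6618 = 1986.9093

1986.9093 $/yr


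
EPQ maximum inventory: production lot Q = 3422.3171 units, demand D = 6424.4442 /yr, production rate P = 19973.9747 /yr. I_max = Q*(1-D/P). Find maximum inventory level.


D/P = 0.3216
1 - D/P = 0.6784
I_max = 3422.3171 * 0.6784 = 2321.5605

2321.5605 units


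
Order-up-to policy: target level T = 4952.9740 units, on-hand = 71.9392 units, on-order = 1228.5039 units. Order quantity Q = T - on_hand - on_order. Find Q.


Inventory position = OH + OO = 71.9392 + 1228.5039 = 1300.4431
Q = 4952.9740 - 1300.4431 = 3652.5309

3652.5309 units


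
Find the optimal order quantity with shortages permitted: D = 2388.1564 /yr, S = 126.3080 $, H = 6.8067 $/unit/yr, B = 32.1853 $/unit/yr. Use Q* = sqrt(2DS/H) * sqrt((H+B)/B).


sqrt(2DS/H) = 297.7101
sqrt((H+B)/B) = 1.1007
Q* = 297.7101 * 1.1007 = 327.6819

327.6819 units


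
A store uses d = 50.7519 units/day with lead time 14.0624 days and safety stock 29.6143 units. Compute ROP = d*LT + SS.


d*LT = 50.7519 * 14.0624 = 713.6935
ROP = 713.6935 + 29.6143 = 743.3078

743.3078 units


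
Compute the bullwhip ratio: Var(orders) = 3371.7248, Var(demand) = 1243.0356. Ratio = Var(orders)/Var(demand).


BW = 3371.7248 / 1243.0356 = 2.7125

2.7125


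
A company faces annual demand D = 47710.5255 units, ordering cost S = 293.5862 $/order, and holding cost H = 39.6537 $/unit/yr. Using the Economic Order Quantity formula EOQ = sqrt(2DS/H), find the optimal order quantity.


2*D*S = 2 * 47710.5255 * 293.5862 = 28014303.7631
2*D*S/H = 706473.8918
EOQ = sqrt(706473.8918) = 840.5200

840.5200 units


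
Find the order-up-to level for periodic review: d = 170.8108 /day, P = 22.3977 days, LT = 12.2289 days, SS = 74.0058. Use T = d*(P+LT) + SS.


P + LT = 34.6266
d*(P+LT) = 170.8108 * 34.6266 = 5914.5972
T = 5914.5972 + 74.0058 = 5988.6030

5988.6030 units


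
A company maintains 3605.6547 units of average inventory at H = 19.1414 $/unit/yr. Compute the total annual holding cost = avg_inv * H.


Cost = 3605.6547 * 19.1414 = 69017.2789

69017.2789 $/yr


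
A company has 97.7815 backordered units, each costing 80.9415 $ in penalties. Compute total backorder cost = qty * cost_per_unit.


Total = 97.7815 * 80.9415 = 7914.5813

7914.5813 $


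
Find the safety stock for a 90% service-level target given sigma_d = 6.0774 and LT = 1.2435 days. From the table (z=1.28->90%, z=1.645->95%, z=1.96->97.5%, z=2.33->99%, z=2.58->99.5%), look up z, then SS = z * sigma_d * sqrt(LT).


From the table, SL = 90% corresponds to z = 1.28
sqrt(LT) = sqrt(1.2435) = 1.1151
SS = 1.28 * 6.0774 * 1.1151 = 8.6746

8.6746 units


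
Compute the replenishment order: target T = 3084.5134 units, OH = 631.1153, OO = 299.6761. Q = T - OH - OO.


Inventory position = OH + OO = 631.1153 + 299.6761 = 930.7914
Q = 3084.5134 - 930.7914 = 2153.7220

2153.7220 units


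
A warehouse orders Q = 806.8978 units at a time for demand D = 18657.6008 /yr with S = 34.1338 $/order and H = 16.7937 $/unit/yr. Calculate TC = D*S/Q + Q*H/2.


Ordering cost = D*S/Q = 789.2633
Holding cost = Q*H/2 = 6775.3998
TC = 789.2633 + 6775.3998 = 7564.6631

7564.6631 $/yr


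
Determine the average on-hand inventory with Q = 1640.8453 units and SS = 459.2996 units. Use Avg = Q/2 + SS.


Q/2 = 820.4226
Avg = 820.4226 + 459.2996 = 1279.7223

1279.7223 units


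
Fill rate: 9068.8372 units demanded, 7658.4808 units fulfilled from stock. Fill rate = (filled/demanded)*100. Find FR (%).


FR = 7658.4808 / 9068.8372 * 100 = 84.4483

84.4483%


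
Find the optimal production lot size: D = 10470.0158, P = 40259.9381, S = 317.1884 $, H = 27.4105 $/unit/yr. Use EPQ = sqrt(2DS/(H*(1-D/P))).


1 - D/P = 1 - 0.2601 = 0.7399
H*(1-D/P) = 20.2821
2DS = 6641935.1192
EPQ = sqrt(327477.4528) = 572.2565

572.2565 units


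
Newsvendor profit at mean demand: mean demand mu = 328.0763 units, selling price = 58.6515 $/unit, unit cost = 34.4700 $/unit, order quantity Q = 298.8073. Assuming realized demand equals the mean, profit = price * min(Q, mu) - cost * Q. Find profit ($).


Sales at mu = min(298.8073, 328.0763) = 298.8073
Revenue = 58.6515 * 298.8073 = 17525.4964
Total cost = 34.4700 * 298.8073 = 10299.8876
Profit = 17525.4964 - 10299.8876 = 7225.6087

7225.6087 $


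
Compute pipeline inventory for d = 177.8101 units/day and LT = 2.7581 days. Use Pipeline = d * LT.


Pipeline = 177.8101 * 2.7581 = 490.4180

490.4180 units


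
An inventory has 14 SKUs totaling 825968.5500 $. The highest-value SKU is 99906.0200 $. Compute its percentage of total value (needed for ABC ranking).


Top item = 99906.0200
Total = 825968.5500
Percentage = 99906.0200 / 825968.5500 * 100 = 12.0956

12.0956%


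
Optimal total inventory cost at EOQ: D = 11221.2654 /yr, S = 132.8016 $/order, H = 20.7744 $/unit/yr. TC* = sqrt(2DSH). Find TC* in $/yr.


2*D*S*H = 61916104.8221
TC* = sqrt(61916104.8221) = 7868.6787

7868.6787 $/yr


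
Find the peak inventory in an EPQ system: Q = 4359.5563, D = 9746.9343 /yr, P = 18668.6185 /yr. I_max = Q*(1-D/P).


D/P = 0.5221
1 - D/P = 0.4779
I_max = 4359.5563 * 0.4779 = 2083.4206

2083.4206 units


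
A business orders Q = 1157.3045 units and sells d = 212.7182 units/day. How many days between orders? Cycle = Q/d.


Cycle = 1157.3045 / 212.7182 = 5.4406

5.4406 days


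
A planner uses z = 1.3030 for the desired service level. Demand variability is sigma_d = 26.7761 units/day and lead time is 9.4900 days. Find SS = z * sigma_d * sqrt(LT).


sqrt(LT) = sqrt(9.4900) = 3.0806
SS = 1.3030 * 26.7761 * 3.0806 = 107.4793

107.4793 units


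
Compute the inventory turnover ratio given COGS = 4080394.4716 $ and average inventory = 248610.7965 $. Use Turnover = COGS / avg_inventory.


Turnover = 4080394.4716 / 248610.7965 = 16.4128

16.4128


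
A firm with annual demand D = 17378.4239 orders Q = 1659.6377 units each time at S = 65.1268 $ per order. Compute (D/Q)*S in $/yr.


Number of orders = D/Q = 10.4712
Cost = 10.4712 * 65.1268 = 681.9568

681.9568 $/yr


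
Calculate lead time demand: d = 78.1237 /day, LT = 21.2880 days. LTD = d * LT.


LTD = 78.1237 * 21.2880 = 1663.0973

1663.0973 units


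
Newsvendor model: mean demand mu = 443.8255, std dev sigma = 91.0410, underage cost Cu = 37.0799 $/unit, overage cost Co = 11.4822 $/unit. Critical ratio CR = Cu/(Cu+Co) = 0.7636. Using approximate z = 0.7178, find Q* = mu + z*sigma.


CR = Cu/(Cu+Co) = 37.0799/(37.0799+11.4822) = 0.7636
z = 0.7178
Q* = 443.8255 + 0.7178 * 91.0410 = 509.1747

509.1747 units


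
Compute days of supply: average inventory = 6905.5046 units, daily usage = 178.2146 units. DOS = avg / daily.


DOS = 6905.5046 / 178.2146 = 38.7483

38.7483 days


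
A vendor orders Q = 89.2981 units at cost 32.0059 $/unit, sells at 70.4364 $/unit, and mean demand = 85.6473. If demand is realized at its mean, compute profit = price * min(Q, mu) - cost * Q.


Sales at mu = min(89.2981, 85.6473) = 85.6473
Revenue = 70.4364 * 85.6473 = 6032.6875
Total cost = 32.0059 * 89.2981 = 2858.0661
Profit = 6032.6875 - 2858.0661 = 3174.6214

3174.6214 $


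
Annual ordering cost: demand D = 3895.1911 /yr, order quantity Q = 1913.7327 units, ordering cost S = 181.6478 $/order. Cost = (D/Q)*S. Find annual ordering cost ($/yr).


Number of orders = D/Q = 2.0354
Cost = 2.0354 * 181.6478 = 369.7240

369.7240 $/yr


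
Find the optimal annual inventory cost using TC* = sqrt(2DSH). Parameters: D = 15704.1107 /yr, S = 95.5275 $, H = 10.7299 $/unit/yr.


2*D*S*H = 32193443.3379
TC* = sqrt(32193443.3379) = 5673.9266

5673.9266 $/yr


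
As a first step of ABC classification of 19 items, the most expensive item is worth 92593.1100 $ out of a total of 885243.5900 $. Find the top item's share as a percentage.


Top item = 92593.1100
Total = 885243.5900
Percentage = 92593.1100 / 885243.5900 * 100 = 10.4596

10.4596%


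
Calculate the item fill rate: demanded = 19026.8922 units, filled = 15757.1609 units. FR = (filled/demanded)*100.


FR = 15757.1609 / 19026.8922 * 100 = 82.8152

82.8152%


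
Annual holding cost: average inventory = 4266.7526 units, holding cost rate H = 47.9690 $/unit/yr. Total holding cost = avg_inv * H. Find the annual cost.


Cost = 4266.7526 * 47.9690 = 204671.8555

204671.8555 $/yr


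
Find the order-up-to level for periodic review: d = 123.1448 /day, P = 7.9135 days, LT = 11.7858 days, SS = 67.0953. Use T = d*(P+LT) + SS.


P + LT = 19.6993
d*(P+LT) = 123.1448 * 19.6993 = 2425.8664
T = 2425.8664 + 67.0953 = 2492.9617

2492.9617 units


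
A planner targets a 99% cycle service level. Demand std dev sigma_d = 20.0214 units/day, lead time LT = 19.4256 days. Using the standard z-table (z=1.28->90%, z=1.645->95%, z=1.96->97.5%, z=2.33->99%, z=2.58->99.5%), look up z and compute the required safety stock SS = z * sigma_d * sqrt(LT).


From the table, SL = 99% corresponds to z = 2.33
sqrt(LT) = sqrt(19.4256) = 4.4074
SS = 2.33 * 20.0214 * 4.4074 = 205.6069

205.6069 units


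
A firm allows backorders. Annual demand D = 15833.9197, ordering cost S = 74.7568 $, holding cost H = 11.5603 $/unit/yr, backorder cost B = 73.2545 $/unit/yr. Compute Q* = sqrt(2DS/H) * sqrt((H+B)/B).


sqrt(2DS/H) = 452.5328
sqrt((H+B)/B) = 1.0760
Q* = 452.5328 * 1.0760 = 486.9324

486.9324 units


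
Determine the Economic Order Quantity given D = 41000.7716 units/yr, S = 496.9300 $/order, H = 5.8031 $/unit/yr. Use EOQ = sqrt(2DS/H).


2*D*S = 2 * 41000.7716 * 496.9300 = 40749026.8624
2*D*S/H = 7021941.1801
EOQ = sqrt(7021941.1801) = 2649.8946

2649.8946 units


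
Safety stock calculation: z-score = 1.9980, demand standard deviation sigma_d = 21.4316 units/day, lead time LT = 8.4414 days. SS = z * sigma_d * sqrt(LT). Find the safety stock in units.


sqrt(LT) = sqrt(8.4414) = 2.9054
SS = 1.9980 * 21.4316 * 2.9054 = 124.4106

124.4106 units


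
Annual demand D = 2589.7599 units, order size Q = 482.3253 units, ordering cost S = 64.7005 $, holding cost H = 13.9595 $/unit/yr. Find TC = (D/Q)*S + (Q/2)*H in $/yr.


Ordering cost = D*S/Q = 347.3978
Holding cost = Q*H/2 = 3366.5100
TC = 347.3978 + 3366.5100 = 3713.9078

3713.9078 $/yr


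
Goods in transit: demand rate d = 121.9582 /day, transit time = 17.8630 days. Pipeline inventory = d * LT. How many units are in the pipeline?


Pipeline = 121.9582 * 17.8630 = 2178.5393

2178.5393 units


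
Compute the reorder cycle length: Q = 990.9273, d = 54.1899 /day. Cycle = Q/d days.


Cycle = 990.9273 / 54.1899 = 18.2862

18.2862 days


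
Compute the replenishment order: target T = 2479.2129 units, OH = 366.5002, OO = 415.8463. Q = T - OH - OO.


Inventory position = OH + OO = 366.5002 + 415.8463 = 782.3465
Q = 2479.2129 - 782.3465 = 1696.8664

1696.8664 units


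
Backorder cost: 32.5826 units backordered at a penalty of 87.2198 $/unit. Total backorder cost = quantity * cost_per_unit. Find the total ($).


Total = 32.5826 * 87.2198 = 2841.8479

2841.8479 $
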